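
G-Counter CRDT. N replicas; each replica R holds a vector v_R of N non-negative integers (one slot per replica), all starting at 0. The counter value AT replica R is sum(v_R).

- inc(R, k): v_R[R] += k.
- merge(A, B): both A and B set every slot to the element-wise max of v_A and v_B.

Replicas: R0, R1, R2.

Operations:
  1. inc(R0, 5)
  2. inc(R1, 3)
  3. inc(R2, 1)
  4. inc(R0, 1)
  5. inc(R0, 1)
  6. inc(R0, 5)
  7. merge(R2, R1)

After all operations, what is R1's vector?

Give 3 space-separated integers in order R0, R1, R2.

Answer: 0 3 1

Derivation:
Op 1: inc R0 by 5 -> R0=(5,0,0) value=5
Op 2: inc R1 by 3 -> R1=(0,3,0) value=3
Op 3: inc R2 by 1 -> R2=(0,0,1) value=1
Op 4: inc R0 by 1 -> R0=(6,0,0) value=6
Op 5: inc R0 by 1 -> R0=(7,0,0) value=7
Op 6: inc R0 by 5 -> R0=(12,0,0) value=12
Op 7: merge R2<->R1 -> R2=(0,3,1) R1=(0,3,1)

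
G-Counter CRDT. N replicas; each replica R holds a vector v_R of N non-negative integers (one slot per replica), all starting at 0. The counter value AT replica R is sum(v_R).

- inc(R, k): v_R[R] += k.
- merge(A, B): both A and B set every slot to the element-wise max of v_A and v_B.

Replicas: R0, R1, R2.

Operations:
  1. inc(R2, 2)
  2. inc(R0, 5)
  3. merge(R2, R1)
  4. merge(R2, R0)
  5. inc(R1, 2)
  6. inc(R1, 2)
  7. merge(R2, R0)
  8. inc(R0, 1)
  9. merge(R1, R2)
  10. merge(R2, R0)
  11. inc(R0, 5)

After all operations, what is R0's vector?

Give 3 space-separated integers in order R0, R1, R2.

Op 1: inc R2 by 2 -> R2=(0,0,2) value=2
Op 2: inc R0 by 5 -> R0=(5,0,0) value=5
Op 3: merge R2<->R1 -> R2=(0,0,2) R1=(0,0,2)
Op 4: merge R2<->R0 -> R2=(5,0,2) R0=(5,0,2)
Op 5: inc R1 by 2 -> R1=(0,2,2) value=4
Op 6: inc R1 by 2 -> R1=(0,4,2) value=6
Op 7: merge R2<->R0 -> R2=(5,0,2) R0=(5,0,2)
Op 8: inc R0 by 1 -> R0=(6,0,2) value=8
Op 9: merge R1<->R2 -> R1=(5,4,2) R2=(5,4,2)
Op 10: merge R2<->R0 -> R2=(6,4,2) R0=(6,4,2)
Op 11: inc R0 by 5 -> R0=(11,4,2) value=17

Answer: 11 4 2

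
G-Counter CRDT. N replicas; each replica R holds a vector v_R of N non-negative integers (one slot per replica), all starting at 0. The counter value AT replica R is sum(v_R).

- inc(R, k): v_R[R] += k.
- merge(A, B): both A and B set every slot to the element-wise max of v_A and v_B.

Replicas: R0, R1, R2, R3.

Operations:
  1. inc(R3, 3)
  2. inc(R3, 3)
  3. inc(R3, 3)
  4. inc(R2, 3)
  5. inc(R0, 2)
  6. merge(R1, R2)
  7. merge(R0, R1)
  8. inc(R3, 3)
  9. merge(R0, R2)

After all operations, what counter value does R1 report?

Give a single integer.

Answer: 5

Derivation:
Op 1: inc R3 by 3 -> R3=(0,0,0,3) value=3
Op 2: inc R3 by 3 -> R3=(0,0,0,6) value=6
Op 3: inc R3 by 3 -> R3=(0,0,0,9) value=9
Op 4: inc R2 by 3 -> R2=(0,0,3,0) value=3
Op 5: inc R0 by 2 -> R0=(2,0,0,0) value=2
Op 6: merge R1<->R2 -> R1=(0,0,3,0) R2=(0,0,3,0)
Op 7: merge R0<->R1 -> R0=(2,0,3,0) R1=(2,0,3,0)
Op 8: inc R3 by 3 -> R3=(0,0,0,12) value=12
Op 9: merge R0<->R2 -> R0=(2,0,3,0) R2=(2,0,3,0)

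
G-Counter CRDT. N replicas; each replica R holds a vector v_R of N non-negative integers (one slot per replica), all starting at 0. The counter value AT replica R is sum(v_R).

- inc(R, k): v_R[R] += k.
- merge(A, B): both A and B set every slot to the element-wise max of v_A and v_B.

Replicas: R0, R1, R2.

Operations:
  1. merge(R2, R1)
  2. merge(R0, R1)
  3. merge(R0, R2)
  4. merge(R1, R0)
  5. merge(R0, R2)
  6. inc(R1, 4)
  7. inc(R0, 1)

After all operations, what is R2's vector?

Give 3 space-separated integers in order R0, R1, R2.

Op 1: merge R2<->R1 -> R2=(0,0,0) R1=(0,0,0)
Op 2: merge R0<->R1 -> R0=(0,0,0) R1=(0,0,0)
Op 3: merge R0<->R2 -> R0=(0,0,0) R2=(0,0,0)
Op 4: merge R1<->R0 -> R1=(0,0,0) R0=(0,0,0)
Op 5: merge R0<->R2 -> R0=(0,0,0) R2=(0,0,0)
Op 6: inc R1 by 4 -> R1=(0,4,0) value=4
Op 7: inc R0 by 1 -> R0=(1,0,0) value=1

Answer: 0 0 0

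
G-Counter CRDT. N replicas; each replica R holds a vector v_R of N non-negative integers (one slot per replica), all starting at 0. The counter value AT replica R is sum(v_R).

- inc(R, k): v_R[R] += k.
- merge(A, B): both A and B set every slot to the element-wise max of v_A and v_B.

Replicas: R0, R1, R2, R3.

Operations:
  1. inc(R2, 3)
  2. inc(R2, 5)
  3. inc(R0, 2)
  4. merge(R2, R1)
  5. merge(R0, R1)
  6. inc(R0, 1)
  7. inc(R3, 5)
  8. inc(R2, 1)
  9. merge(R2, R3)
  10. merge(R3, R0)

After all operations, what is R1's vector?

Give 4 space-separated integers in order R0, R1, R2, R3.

Answer: 2 0 8 0

Derivation:
Op 1: inc R2 by 3 -> R2=(0,0,3,0) value=3
Op 2: inc R2 by 5 -> R2=(0,0,8,0) value=8
Op 3: inc R0 by 2 -> R0=(2,0,0,0) value=2
Op 4: merge R2<->R1 -> R2=(0,0,8,0) R1=(0,0,8,0)
Op 5: merge R0<->R1 -> R0=(2,0,8,0) R1=(2,0,8,0)
Op 6: inc R0 by 1 -> R0=(3,0,8,0) value=11
Op 7: inc R3 by 5 -> R3=(0,0,0,5) value=5
Op 8: inc R2 by 1 -> R2=(0,0,9,0) value=9
Op 9: merge R2<->R3 -> R2=(0,0,9,5) R3=(0,0,9,5)
Op 10: merge R3<->R0 -> R3=(3,0,9,5) R0=(3,0,9,5)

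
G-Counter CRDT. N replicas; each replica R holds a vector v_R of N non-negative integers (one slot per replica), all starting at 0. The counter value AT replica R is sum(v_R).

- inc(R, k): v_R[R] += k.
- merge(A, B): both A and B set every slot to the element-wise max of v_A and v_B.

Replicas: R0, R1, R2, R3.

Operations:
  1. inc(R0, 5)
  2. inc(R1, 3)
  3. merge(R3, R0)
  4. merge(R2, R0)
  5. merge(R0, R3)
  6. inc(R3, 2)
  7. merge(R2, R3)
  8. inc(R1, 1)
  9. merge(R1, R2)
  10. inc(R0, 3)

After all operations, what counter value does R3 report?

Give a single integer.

Answer: 7

Derivation:
Op 1: inc R0 by 5 -> R0=(5,0,0,0) value=5
Op 2: inc R1 by 3 -> R1=(0,3,0,0) value=3
Op 3: merge R3<->R0 -> R3=(5,0,0,0) R0=(5,0,0,0)
Op 4: merge R2<->R0 -> R2=(5,0,0,0) R0=(5,0,0,0)
Op 5: merge R0<->R3 -> R0=(5,0,0,0) R3=(5,0,0,0)
Op 6: inc R3 by 2 -> R3=(5,0,0,2) value=7
Op 7: merge R2<->R3 -> R2=(5,0,0,2) R3=(5,0,0,2)
Op 8: inc R1 by 1 -> R1=(0,4,0,0) value=4
Op 9: merge R1<->R2 -> R1=(5,4,0,2) R2=(5,4,0,2)
Op 10: inc R0 by 3 -> R0=(8,0,0,0) value=8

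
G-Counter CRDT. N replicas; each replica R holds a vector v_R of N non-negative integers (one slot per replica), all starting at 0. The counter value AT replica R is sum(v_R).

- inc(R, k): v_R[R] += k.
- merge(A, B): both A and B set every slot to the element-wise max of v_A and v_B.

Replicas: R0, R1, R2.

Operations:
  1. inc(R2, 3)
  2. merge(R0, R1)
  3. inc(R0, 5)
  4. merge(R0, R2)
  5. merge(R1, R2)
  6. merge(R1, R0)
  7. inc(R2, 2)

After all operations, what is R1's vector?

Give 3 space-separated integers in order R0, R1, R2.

Op 1: inc R2 by 3 -> R2=(0,0,3) value=3
Op 2: merge R0<->R1 -> R0=(0,0,0) R1=(0,0,0)
Op 3: inc R0 by 5 -> R0=(5,0,0) value=5
Op 4: merge R0<->R2 -> R0=(5,0,3) R2=(5,0,3)
Op 5: merge R1<->R2 -> R1=(5,0,3) R2=(5,0,3)
Op 6: merge R1<->R0 -> R1=(5,0,3) R0=(5,0,3)
Op 7: inc R2 by 2 -> R2=(5,0,5) value=10

Answer: 5 0 3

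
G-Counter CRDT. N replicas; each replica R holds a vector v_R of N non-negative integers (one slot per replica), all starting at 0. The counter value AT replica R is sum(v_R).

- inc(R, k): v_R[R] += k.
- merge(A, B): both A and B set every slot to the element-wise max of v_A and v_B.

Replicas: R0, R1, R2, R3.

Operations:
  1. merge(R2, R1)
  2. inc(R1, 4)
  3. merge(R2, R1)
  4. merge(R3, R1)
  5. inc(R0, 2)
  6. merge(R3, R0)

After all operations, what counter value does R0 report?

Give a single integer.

Answer: 6

Derivation:
Op 1: merge R2<->R1 -> R2=(0,0,0,0) R1=(0,0,0,0)
Op 2: inc R1 by 4 -> R1=(0,4,0,0) value=4
Op 3: merge R2<->R1 -> R2=(0,4,0,0) R1=(0,4,0,0)
Op 4: merge R3<->R1 -> R3=(0,4,0,0) R1=(0,4,0,0)
Op 5: inc R0 by 2 -> R0=(2,0,0,0) value=2
Op 6: merge R3<->R0 -> R3=(2,4,0,0) R0=(2,4,0,0)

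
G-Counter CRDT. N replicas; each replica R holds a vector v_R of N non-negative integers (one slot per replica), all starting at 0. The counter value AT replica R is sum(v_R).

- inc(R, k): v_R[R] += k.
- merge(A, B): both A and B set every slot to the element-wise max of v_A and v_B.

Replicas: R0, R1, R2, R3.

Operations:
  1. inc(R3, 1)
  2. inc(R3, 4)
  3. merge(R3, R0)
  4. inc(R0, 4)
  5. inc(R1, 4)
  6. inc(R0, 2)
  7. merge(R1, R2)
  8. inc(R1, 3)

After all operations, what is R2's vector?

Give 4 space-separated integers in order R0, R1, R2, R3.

Op 1: inc R3 by 1 -> R3=(0,0,0,1) value=1
Op 2: inc R3 by 4 -> R3=(0,0,0,5) value=5
Op 3: merge R3<->R0 -> R3=(0,0,0,5) R0=(0,0,0,5)
Op 4: inc R0 by 4 -> R0=(4,0,0,5) value=9
Op 5: inc R1 by 4 -> R1=(0,4,0,0) value=4
Op 6: inc R0 by 2 -> R0=(6,0,0,5) value=11
Op 7: merge R1<->R2 -> R1=(0,4,0,0) R2=(0,4,0,0)
Op 8: inc R1 by 3 -> R1=(0,7,0,0) value=7

Answer: 0 4 0 0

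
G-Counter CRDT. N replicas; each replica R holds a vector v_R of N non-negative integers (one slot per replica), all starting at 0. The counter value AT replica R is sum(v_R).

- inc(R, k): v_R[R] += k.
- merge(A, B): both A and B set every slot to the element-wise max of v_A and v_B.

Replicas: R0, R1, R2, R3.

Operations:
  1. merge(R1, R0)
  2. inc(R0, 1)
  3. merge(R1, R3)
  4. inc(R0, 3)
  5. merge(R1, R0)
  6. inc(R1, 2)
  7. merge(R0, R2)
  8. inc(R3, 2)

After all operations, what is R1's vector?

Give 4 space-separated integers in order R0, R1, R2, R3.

Op 1: merge R1<->R0 -> R1=(0,0,0,0) R0=(0,0,0,0)
Op 2: inc R0 by 1 -> R0=(1,0,0,0) value=1
Op 3: merge R1<->R3 -> R1=(0,0,0,0) R3=(0,0,0,0)
Op 4: inc R0 by 3 -> R0=(4,0,0,0) value=4
Op 5: merge R1<->R0 -> R1=(4,0,0,0) R0=(4,0,0,0)
Op 6: inc R1 by 2 -> R1=(4,2,0,0) value=6
Op 7: merge R0<->R2 -> R0=(4,0,0,0) R2=(4,0,0,0)
Op 8: inc R3 by 2 -> R3=(0,0,0,2) value=2

Answer: 4 2 0 0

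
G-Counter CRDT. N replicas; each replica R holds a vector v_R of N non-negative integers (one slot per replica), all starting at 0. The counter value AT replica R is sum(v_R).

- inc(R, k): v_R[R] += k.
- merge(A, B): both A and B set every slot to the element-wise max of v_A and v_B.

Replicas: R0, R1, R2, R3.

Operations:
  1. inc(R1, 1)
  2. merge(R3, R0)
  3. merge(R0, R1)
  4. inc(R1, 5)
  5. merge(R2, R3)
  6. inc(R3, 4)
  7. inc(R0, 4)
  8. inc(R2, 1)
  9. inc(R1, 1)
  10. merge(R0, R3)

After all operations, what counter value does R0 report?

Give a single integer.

Answer: 9

Derivation:
Op 1: inc R1 by 1 -> R1=(0,1,0,0) value=1
Op 2: merge R3<->R0 -> R3=(0,0,0,0) R0=(0,0,0,0)
Op 3: merge R0<->R1 -> R0=(0,1,0,0) R1=(0,1,0,0)
Op 4: inc R1 by 5 -> R1=(0,6,0,0) value=6
Op 5: merge R2<->R3 -> R2=(0,0,0,0) R3=(0,0,0,0)
Op 6: inc R3 by 4 -> R3=(0,0,0,4) value=4
Op 7: inc R0 by 4 -> R0=(4,1,0,0) value=5
Op 8: inc R2 by 1 -> R2=(0,0,1,0) value=1
Op 9: inc R1 by 1 -> R1=(0,7,0,0) value=7
Op 10: merge R0<->R3 -> R0=(4,1,0,4) R3=(4,1,0,4)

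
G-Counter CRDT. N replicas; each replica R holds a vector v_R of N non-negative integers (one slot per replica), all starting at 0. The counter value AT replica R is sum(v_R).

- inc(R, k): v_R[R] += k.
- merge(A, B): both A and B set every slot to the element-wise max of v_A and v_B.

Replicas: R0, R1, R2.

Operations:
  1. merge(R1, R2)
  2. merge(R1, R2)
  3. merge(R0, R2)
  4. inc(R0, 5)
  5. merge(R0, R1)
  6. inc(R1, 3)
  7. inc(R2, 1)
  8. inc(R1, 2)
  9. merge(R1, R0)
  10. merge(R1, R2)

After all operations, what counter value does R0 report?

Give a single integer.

Answer: 10

Derivation:
Op 1: merge R1<->R2 -> R1=(0,0,0) R2=(0,0,0)
Op 2: merge R1<->R2 -> R1=(0,0,0) R2=(0,0,0)
Op 3: merge R0<->R2 -> R0=(0,0,0) R2=(0,0,0)
Op 4: inc R0 by 5 -> R0=(5,0,0) value=5
Op 5: merge R0<->R1 -> R0=(5,0,0) R1=(5,0,0)
Op 6: inc R1 by 3 -> R1=(5,3,0) value=8
Op 7: inc R2 by 1 -> R2=(0,0,1) value=1
Op 8: inc R1 by 2 -> R1=(5,5,0) value=10
Op 9: merge R1<->R0 -> R1=(5,5,0) R0=(5,5,0)
Op 10: merge R1<->R2 -> R1=(5,5,1) R2=(5,5,1)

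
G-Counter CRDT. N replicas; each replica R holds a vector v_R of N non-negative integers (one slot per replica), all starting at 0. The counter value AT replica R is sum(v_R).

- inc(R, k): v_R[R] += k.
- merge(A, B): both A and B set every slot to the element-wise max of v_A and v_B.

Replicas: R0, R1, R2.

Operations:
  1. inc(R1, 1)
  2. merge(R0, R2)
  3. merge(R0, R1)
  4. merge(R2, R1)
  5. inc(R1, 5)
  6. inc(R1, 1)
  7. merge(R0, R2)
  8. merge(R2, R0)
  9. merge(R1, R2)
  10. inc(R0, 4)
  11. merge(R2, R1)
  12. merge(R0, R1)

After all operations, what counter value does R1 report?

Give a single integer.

Op 1: inc R1 by 1 -> R1=(0,1,0) value=1
Op 2: merge R0<->R2 -> R0=(0,0,0) R2=(0,0,0)
Op 3: merge R0<->R1 -> R0=(0,1,0) R1=(0,1,0)
Op 4: merge R2<->R1 -> R2=(0,1,0) R1=(0,1,0)
Op 5: inc R1 by 5 -> R1=(0,6,0) value=6
Op 6: inc R1 by 1 -> R1=(0,7,0) value=7
Op 7: merge R0<->R2 -> R0=(0,1,0) R2=(0,1,0)
Op 8: merge R2<->R0 -> R2=(0,1,0) R0=(0,1,0)
Op 9: merge R1<->R2 -> R1=(0,7,0) R2=(0,7,0)
Op 10: inc R0 by 4 -> R0=(4,1,0) value=5
Op 11: merge R2<->R1 -> R2=(0,7,0) R1=(0,7,0)
Op 12: merge R0<->R1 -> R0=(4,7,0) R1=(4,7,0)

Answer: 11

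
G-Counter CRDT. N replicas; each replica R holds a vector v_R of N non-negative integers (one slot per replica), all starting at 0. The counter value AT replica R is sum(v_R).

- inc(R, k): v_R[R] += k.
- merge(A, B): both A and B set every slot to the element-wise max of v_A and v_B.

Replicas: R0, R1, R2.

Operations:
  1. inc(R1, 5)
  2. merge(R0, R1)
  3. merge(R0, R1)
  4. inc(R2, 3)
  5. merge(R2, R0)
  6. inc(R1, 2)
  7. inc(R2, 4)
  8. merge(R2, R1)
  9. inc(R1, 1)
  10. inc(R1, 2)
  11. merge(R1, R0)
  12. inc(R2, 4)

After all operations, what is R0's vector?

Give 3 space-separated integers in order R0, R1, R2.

Op 1: inc R1 by 5 -> R1=(0,5,0) value=5
Op 2: merge R0<->R1 -> R0=(0,5,0) R1=(0,5,0)
Op 3: merge R0<->R1 -> R0=(0,5,0) R1=(0,5,0)
Op 4: inc R2 by 3 -> R2=(0,0,3) value=3
Op 5: merge R2<->R0 -> R2=(0,5,3) R0=(0,5,3)
Op 6: inc R1 by 2 -> R1=(0,7,0) value=7
Op 7: inc R2 by 4 -> R2=(0,5,7) value=12
Op 8: merge R2<->R1 -> R2=(0,7,7) R1=(0,7,7)
Op 9: inc R1 by 1 -> R1=(0,8,7) value=15
Op 10: inc R1 by 2 -> R1=(0,10,7) value=17
Op 11: merge R1<->R0 -> R1=(0,10,7) R0=(0,10,7)
Op 12: inc R2 by 4 -> R2=(0,7,11) value=18

Answer: 0 10 7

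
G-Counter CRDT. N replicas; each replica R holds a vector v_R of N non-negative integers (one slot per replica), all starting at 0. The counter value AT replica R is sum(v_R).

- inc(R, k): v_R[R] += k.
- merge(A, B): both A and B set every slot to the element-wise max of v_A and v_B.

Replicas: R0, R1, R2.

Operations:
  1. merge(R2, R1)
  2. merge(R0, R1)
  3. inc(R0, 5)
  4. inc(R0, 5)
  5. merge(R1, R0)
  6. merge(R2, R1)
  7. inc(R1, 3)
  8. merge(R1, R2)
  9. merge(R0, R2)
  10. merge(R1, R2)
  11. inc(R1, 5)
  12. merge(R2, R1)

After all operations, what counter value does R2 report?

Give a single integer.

Answer: 18

Derivation:
Op 1: merge R2<->R1 -> R2=(0,0,0) R1=(0,0,0)
Op 2: merge R0<->R1 -> R0=(0,0,0) R1=(0,0,0)
Op 3: inc R0 by 5 -> R0=(5,0,0) value=5
Op 4: inc R0 by 5 -> R0=(10,0,0) value=10
Op 5: merge R1<->R0 -> R1=(10,0,0) R0=(10,0,0)
Op 6: merge R2<->R1 -> R2=(10,0,0) R1=(10,0,0)
Op 7: inc R1 by 3 -> R1=(10,3,0) value=13
Op 8: merge R1<->R2 -> R1=(10,3,0) R2=(10,3,0)
Op 9: merge R0<->R2 -> R0=(10,3,0) R2=(10,3,0)
Op 10: merge R1<->R2 -> R1=(10,3,0) R2=(10,3,0)
Op 11: inc R1 by 5 -> R1=(10,8,0) value=18
Op 12: merge R2<->R1 -> R2=(10,8,0) R1=(10,8,0)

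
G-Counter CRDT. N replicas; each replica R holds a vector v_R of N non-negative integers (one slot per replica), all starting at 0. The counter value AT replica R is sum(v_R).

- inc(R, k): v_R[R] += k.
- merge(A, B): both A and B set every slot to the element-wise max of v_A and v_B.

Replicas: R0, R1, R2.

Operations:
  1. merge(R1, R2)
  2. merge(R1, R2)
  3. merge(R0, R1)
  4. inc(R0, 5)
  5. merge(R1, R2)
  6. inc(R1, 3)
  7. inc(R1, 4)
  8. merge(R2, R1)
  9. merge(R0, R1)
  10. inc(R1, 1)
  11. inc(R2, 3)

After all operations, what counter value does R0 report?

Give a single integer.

Answer: 12

Derivation:
Op 1: merge R1<->R2 -> R1=(0,0,0) R2=(0,0,0)
Op 2: merge R1<->R2 -> R1=(0,0,0) R2=(0,0,0)
Op 3: merge R0<->R1 -> R0=(0,0,0) R1=(0,0,0)
Op 4: inc R0 by 5 -> R0=(5,0,0) value=5
Op 5: merge R1<->R2 -> R1=(0,0,0) R2=(0,0,0)
Op 6: inc R1 by 3 -> R1=(0,3,0) value=3
Op 7: inc R1 by 4 -> R1=(0,7,0) value=7
Op 8: merge R2<->R1 -> R2=(0,7,0) R1=(0,7,0)
Op 9: merge R0<->R1 -> R0=(5,7,0) R1=(5,7,0)
Op 10: inc R1 by 1 -> R1=(5,8,0) value=13
Op 11: inc R2 by 3 -> R2=(0,7,3) value=10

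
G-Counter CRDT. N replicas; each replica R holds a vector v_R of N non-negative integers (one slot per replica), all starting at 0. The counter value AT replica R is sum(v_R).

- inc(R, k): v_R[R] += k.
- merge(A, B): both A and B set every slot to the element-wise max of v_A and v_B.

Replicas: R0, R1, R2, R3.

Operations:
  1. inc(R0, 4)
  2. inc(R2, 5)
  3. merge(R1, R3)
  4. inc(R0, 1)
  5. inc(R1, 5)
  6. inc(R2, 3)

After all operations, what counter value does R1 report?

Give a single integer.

Op 1: inc R0 by 4 -> R0=(4,0,0,0) value=4
Op 2: inc R2 by 5 -> R2=(0,0,5,0) value=5
Op 3: merge R1<->R3 -> R1=(0,0,0,0) R3=(0,0,0,0)
Op 4: inc R0 by 1 -> R0=(5,0,0,0) value=5
Op 5: inc R1 by 5 -> R1=(0,5,0,0) value=5
Op 6: inc R2 by 3 -> R2=(0,0,8,0) value=8

Answer: 5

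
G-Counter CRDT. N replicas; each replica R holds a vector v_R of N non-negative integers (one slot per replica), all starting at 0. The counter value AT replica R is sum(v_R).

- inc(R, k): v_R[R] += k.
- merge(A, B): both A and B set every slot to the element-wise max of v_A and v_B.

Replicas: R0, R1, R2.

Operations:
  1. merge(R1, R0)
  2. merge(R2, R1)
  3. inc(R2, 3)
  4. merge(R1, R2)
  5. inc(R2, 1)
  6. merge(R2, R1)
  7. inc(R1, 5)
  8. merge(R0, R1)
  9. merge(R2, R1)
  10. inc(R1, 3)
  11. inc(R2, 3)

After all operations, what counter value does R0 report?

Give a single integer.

Answer: 9

Derivation:
Op 1: merge R1<->R0 -> R1=(0,0,0) R0=(0,0,0)
Op 2: merge R2<->R1 -> R2=(0,0,0) R1=(0,0,0)
Op 3: inc R2 by 3 -> R2=(0,0,3) value=3
Op 4: merge R1<->R2 -> R1=(0,0,3) R2=(0,0,3)
Op 5: inc R2 by 1 -> R2=(0,0,4) value=4
Op 6: merge R2<->R1 -> R2=(0,0,4) R1=(0,0,4)
Op 7: inc R1 by 5 -> R1=(0,5,4) value=9
Op 8: merge R0<->R1 -> R0=(0,5,4) R1=(0,5,4)
Op 9: merge R2<->R1 -> R2=(0,5,4) R1=(0,5,4)
Op 10: inc R1 by 3 -> R1=(0,8,4) value=12
Op 11: inc R2 by 3 -> R2=(0,5,7) value=12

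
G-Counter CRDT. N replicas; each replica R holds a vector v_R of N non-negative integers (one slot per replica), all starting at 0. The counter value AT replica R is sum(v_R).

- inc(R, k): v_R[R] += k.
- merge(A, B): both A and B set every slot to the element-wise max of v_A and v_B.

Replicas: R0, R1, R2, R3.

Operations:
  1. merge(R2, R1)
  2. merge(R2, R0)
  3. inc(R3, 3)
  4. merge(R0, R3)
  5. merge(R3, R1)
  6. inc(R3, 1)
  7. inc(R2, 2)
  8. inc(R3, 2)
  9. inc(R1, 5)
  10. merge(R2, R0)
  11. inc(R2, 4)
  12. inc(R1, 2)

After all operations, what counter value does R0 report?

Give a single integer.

Op 1: merge R2<->R1 -> R2=(0,0,0,0) R1=(0,0,0,0)
Op 2: merge R2<->R0 -> R2=(0,0,0,0) R0=(0,0,0,0)
Op 3: inc R3 by 3 -> R3=(0,0,0,3) value=3
Op 4: merge R0<->R3 -> R0=(0,0,0,3) R3=(0,0,0,3)
Op 5: merge R3<->R1 -> R3=(0,0,0,3) R1=(0,0,0,3)
Op 6: inc R3 by 1 -> R3=(0,0,0,4) value=4
Op 7: inc R2 by 2 -> R2=(0,0,2,0) value=2
Op 8: inc R3 by 2 -> R3=(0,0,0,6) value=6
Op 9: inc R1 by 5 -> R1=(0,5,0,3) value=8
Op 10: merge R2<->R0 -> R2=(0,0,2,3) R0=(0,0,2,3)
Op 11: inc R2 by 4 -> R2=(0,0,6,3) value=9
Op 12: inc R1 by 2 -> R1=(0,7,0,3) value=10

Answer: 5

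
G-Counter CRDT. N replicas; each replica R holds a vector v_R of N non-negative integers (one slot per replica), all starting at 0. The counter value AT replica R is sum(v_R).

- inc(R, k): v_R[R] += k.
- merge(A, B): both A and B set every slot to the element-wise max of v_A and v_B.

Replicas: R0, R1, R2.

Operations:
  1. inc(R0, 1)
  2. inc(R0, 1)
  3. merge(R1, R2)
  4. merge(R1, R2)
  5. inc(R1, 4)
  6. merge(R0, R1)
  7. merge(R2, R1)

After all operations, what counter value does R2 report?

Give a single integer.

Op 1: inc R0 by 1 -> R0=(1,0,0) value=1
Op 2: inc R0 by 1 -> R0=(2,0,0) value=2
Op 3: merge R1<->R2 -> R1=(0,0,0) R2=(0,0,0)
Op 4: merge R1<->R2 -> R1=(0,0,0) R2=(0,0,0)
Op 5: inc R1 by 4 -> R1=(0,4,0) value=4
Op 6: merge R0<->R1 -> R0=(2,4,0) R1=(2,4,0)
Op 7: merge R2<->R1 -> R2=(2,4,0) R1=(2,4,0)

Answer: 6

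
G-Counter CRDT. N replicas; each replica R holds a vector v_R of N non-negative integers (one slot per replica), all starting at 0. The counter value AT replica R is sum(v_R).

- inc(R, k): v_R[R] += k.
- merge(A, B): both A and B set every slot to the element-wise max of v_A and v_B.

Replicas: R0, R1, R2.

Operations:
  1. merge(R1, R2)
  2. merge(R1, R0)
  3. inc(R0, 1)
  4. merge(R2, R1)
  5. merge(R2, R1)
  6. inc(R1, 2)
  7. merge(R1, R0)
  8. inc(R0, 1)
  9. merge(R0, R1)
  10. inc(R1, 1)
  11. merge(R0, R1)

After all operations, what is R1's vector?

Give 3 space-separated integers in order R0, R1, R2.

Answer: 2 3 0

Derivation:
Op 1: merge R1<->R2 -> R1=(0,0,0) R2=(0,0,0)
Op 2: merge R1<->R0 -> R1=(0,0,0) R0=(0,0,0)
Op 3: inc R0 by 1 -> R0=(1,0,0) value=1
Op 4: merge R2<->R1 -> R2=(0,0,0) R1=(0,0,0)
Op 5: merge R2<->R1 -> R2=(0,0,0) R1=(0,0,0)
Op 6: inc R1 by 2 -> R1=(0,2,0) value=2
Op 7: merge R1<->R0 -> R1=(1,2,0) R0=(1,2,0)
Op 8: inc R0 by 1 -> R0=(2,2,0) value=4
Op 9: merge R0<->R1 -> R0=(2,2,0) R1=(2,2,0)
Op 10: inc R1 by 1 -> R1=(2,3,0) value=5
Op 11: merge R0<->R1 -> R0=(2,3,0) R1=(2,3,0)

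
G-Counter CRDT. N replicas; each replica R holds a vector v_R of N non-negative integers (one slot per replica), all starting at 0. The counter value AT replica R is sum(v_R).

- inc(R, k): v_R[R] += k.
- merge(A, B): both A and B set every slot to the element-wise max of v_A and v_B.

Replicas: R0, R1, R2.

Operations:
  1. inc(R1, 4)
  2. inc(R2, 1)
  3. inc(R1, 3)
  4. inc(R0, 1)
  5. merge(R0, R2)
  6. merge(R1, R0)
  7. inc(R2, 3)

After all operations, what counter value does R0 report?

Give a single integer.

Answer: 9

Derivation:
Op 1: inc R1 by 4 -> R1=(0,4,0) value=4
Op 2: inc R2 by 1 -> R2=(0,0,1) value=1
Op 3: inc R1 by 3 -> R1=(0,7,0) value=7
Op 4: inc R0 by 1 -> R0=(1,0,0) value=1
Op 5: merge R0<->R2 -> R0=(1,0,1) R2=(1,0,1)
Op 6: merge R1<->R0 -> R1=(1,7,1) R0=(1,7,1)
Op 7: inc R2 by 3 -> R2=(1,0,4) value=5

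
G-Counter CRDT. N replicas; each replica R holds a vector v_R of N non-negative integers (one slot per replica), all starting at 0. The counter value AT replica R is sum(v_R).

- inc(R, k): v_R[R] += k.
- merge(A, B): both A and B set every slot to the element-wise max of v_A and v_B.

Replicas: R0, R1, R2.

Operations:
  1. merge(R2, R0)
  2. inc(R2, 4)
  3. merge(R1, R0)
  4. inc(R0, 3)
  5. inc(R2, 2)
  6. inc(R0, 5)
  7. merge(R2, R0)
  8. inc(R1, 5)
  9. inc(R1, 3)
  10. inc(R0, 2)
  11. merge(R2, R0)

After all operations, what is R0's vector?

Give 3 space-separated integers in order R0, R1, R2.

Answer: 10 0 6

Derivation:
Op 1: merge R2<->R0 -> R2=(0,0,0) R0=(0,0,0)
Op 2: inc R2 by 4 -> R2=(0,0,4) value=4
Op 3: merge R1<->R0 -> R1=(0,0,0) R0=(0,0,0)
Op 4: inc R0 by 3 -> R0=(3,0,0) value=3
Op 5: inc R2 by 2 -> R2=(0,0,6) value=6
Op 6: inc R0 by 5 -> R0=(8,0,0) value=8
Op 7: merge R2<->R0 -> R2=(8,0,6) R0=(8,0,6)
Op 8: inc R1 by 5 -> R1=(0,5,0) value=5
Op 9: inc R1 by 3 -> R1=(0,8,0) value=8
Op 10: inc R0 by 2 -> R0=(10,0,6) value=16
Op 11: merge R2<->R0 -> R2=(10,0,6) R0=(10,0,6)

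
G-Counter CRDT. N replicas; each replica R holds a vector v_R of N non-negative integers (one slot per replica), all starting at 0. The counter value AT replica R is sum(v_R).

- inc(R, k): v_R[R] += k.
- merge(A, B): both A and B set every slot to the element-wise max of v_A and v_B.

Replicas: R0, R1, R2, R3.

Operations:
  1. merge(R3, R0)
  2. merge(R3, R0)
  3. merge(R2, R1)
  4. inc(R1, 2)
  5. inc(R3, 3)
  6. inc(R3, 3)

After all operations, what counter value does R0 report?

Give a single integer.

Answer: 0

Derivation:
Op 1: merge R3<->R0 -> R3=(0,0,0,0) R0=(0,0,0,0)
Op 2: merge R3<->R0 -> R3=(0,0,0,0) R0=(0,0,0,0)
Op 3: merge R2<->R1 -> R2=(0,0,0,0) R1=(0,0,0,0)
Op 4: inc R1 by 2 -> R1=(0,2,0,0) value=2
Op 5: inc R3 by 3 -> R3=(0,0,0,3) value=3
Op 6: inc R3 by 3 -> R3=(0,0,0,6) value=6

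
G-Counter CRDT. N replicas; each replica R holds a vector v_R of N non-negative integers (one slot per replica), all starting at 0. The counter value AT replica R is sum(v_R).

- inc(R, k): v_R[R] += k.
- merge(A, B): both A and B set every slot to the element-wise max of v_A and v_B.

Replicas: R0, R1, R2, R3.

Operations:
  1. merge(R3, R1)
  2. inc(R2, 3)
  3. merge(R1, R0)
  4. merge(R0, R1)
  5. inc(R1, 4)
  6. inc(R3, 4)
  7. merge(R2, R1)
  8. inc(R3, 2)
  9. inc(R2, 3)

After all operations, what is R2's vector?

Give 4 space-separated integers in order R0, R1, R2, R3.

Op 1: merge R3<->R1 -> R3=(0,0,0,0) R1=(0,0,0,0)
Op 2: inc R2 by 3 -> R2=(0,0,3,0) value=3
Op 3: merge R1<->R0 -> R1=(0,0,0,0) R0=(0,0,0,0)
Op 4: merge R0<->R1 -> R0=(0,0,0,0) R1=(0,0,0,0)
Op 5: inc R1 by 4 -> R1=(0,4,0,0) value=4
Op 6: inc R3 by 4 -> R3=(0,0,0,4) value=4
Op 7: merge R2<->R1 -> R2=(0,4,3,0) R1=(0,4,3,0)
Op 8: inc R3 by 2 -> R3=(0,0,0,6) value=6
Op 9: inc R2 by 3 -> R2=(0,4,6,0) value=10

Answer: 0 4 6 0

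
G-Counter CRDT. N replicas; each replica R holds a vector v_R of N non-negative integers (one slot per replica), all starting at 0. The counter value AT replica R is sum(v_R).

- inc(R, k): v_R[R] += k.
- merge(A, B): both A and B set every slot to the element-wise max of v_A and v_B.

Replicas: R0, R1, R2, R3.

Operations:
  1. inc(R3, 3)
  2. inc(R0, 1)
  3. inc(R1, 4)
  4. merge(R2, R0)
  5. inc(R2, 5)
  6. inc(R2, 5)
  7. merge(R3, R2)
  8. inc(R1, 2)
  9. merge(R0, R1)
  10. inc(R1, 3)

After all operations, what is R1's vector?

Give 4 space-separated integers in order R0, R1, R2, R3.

Op 1: inc R3 by 3 -> R3=(0,0,0,3) value=3
Op 2: inc R0 by 1 -> R0=(1,0,0,0) value=1
Op 3: inc R1 by 4 -> R1=(0,4,0,0) value=4
Op 4: merge R2<->R0 -> R2=(1,0,0,0) R0=(1,0,0,0)
Op 5: inc R2 by 5 -> R2=(1,0,5,0) value=6
Op 6: inc R2 by 5 -> R2=(1,0,10,0) value=11
Op 7: merge R3<->R2 -> R3=(1,0,10,3) R2=(1,0,10,3)
Op 8: inc R1 by 2 -> R1=(0,6,0,0) value=6
Op 9: merge R0<->R1 -> R0=(1,6,0,0) R1=(1,6,0,0)
Op 10: inc R1 by 3 -> R1=(1,9,0,0) value=10

Answer: 1 9 0 0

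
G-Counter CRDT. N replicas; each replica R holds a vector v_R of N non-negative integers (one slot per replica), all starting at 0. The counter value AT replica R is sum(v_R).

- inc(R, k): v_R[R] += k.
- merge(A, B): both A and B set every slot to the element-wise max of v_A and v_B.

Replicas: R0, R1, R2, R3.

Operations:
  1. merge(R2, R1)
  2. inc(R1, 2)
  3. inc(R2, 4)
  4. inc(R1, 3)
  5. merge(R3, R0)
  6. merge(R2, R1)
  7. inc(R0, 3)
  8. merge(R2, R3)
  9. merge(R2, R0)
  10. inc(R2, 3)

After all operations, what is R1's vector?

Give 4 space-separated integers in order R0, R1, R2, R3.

Op 1: merge R2<->R1 -> R2=(0,0,0,0) R1=(0,0,0,0)
Op 2: inc R1 by 2 -> R1=(0,2,0,0) value=2
Op 3: inc R2 by 4 -> R2=(0,0,4,0) value=4
Op 4: inc R1 by 3 -> R1=(0,5,0,0) value=5
Op 5: merge R3<->R0 -> R3=(0,0,0,0) R0=(0,0,0,0)
Op 6: merge R2<->R1 -> R2=(0,5,4,0) R1=(0,5,4,0)
Op 7: inc R0 by 3 -> R0=(3,0,0,0) value=3
Op 8: merge R2<->R3 -> R2=(0,5,4,0) R3=(0,5,4,0)
Op 9: merge R2<->R0 -> R2=(3,5,4,0) R0=(3,5,4,0)
Op 10: inc R2 by 3 -> R2=(3,5,7,0) value=15

Answer: 0 5 4 0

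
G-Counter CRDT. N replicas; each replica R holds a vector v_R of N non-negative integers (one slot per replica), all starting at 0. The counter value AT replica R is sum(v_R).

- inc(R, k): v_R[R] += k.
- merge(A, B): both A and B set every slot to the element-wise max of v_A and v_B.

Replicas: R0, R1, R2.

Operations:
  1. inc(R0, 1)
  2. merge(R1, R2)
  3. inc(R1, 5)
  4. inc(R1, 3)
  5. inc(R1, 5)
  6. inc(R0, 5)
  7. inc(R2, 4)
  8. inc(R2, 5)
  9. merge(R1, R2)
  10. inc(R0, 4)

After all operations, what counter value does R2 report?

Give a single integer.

Answer: 22

Derivation:
Op 1: inc R0 by 1 -> R0=(1,0,0) value=1
Op 2: merge R1<->R2 -> R1=(0,0,0) R2=(0,0,0)
Op 3: inc R1 by 5 -> R1=(0,5,0) value=5
Op 4: inc R1 by 3 -> R1=(0,8,0) value=8
Op 5: inc R1 by 5 -> R1=(0,13,0) value=13
Op 6: inc R0 by 5 -> R0=(6,0,0) value=6
Op 7: inc R2 by 4 -> R2=(0,0,4) value=4
Op 8: inc R2 by 5 -> R2=(0,0,9) value=9
Op 9: merge R1<->R2 -> R1=(0,13,9) R2=(0,13,9)
Op 10: inc R0 by 4 -> R0=(10,0,0) value=10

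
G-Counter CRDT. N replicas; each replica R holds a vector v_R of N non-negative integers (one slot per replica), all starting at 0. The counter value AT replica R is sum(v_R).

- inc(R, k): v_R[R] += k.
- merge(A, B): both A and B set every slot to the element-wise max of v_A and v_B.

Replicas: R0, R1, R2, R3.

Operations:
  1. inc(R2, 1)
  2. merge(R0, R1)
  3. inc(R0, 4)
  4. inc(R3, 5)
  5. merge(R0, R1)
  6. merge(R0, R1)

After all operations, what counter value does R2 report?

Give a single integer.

Op 1: inc R2 by 1 -> R2=(0,0,1,0) value=1
Op 2: merge R0<->R1 -> R0=(0,0,0,0) R1=(0,0,0,0)
Op 3: inc R0 by 4 -> R0=(4,0,0,0) value=4
Op 4: inc R3 by 5 -> R3=(0,0,0,5) value=5
Op 5: merge R0<->R1 -> R0=(4,0,0,0) R1=(4,0,0,0)
Op 6: merge R0<->R1 -> R0=(4,0,0,0) R1=(4,0,0,0)

Answer: 1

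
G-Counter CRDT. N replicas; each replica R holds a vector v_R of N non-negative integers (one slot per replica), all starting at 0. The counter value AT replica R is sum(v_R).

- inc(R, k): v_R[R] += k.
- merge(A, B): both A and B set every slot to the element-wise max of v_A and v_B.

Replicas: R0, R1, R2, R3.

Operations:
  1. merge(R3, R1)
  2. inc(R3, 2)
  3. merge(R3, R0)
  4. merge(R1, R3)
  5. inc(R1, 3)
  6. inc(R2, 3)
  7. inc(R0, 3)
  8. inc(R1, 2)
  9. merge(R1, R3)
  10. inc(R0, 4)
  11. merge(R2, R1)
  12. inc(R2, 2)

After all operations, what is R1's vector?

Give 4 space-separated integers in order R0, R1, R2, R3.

Answer: 0 5 3 2

Derivation:
Op 1: merge R3<->R1 -> R3=(0,0,0,0) R1=(0,0,0,0)
Op 2: inc R3 by 2 -> R3=(0,0,0,2) value=2
Op 3: merge R3<->R0 -> R3=(0,0,0,2) R0=(0,0,0,2)
Op 4: merge R1<->R3 -> R1=(0,0,0,2) R3=(0,0,0,2)
Op 5: inc R1 by 3 -> R1=(0,3,0,2) value=5
Op 6: inc R2 by 3 -> R2=(0,0,3,0) value=3
Op 7: inc R0 by 3 -> R0=(3,0,0,2) value=5
Op 8: inc R1 by 2 -> R1=(0,5,0,2) value=7
Op 9: merge R1<->R3 -> R1=(0,5,0,2) R3=(0,5,0,2)
Op 10: inc R0 by 4 -> R0=(7,0,0,2) value=9
Op 11: merge R2<->R1 -> R2=(0,5,3,2) R1=(0,5,3,2)
Op 12: inc R2 by 2 -> R2=(0,5,5,2) value=12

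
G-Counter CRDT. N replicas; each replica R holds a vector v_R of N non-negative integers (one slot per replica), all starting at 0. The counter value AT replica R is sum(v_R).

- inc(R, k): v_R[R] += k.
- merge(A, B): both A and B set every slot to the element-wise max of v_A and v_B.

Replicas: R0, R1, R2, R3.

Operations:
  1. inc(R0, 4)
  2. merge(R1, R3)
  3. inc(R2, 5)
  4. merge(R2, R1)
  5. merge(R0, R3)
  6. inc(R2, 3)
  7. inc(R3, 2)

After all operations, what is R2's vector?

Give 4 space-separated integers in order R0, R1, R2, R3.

Op 1: inc R0 by 4 -> R0=(4,0,0,0) value=4
Op 2: merge R1<->R3 -> R1=(0,0,0,0) R3=(0,0,0,0)
Op 3: inc R2 by 5 -> R2=(0,0,5,0) value=5
Op 4: merge R2<->R1 -> R2=(0,0,5,0) R1=(0,0,5,0)
Op 5: merge R0<->R3 -> R0=(4,0,0,0) R3=(4,0,0,0)
Op 6: inc R2 by 3 -> R2=(0,0,8,0) value=8
Op 7: inc R3 by 2 -> R3=(4,0,0,2) value=6

Answer: 0 0 8 0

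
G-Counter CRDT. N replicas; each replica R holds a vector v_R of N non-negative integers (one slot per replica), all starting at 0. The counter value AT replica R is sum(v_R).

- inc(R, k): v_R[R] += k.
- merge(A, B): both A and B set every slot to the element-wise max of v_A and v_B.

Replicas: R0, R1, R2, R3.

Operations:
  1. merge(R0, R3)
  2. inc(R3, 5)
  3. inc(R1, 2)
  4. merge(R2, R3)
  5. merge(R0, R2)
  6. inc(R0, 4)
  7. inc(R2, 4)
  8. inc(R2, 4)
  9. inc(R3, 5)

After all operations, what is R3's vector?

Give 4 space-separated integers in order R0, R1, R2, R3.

Answer: 0 0 0 10

Derivation:
Op 1: merge R0<->R3 -> R0=(0,0,0,0) R3=(0,0,0,0)
Op 2: inc R3 by 5 -> R3=(0,0,0,5) value=5
Op 3: inc R1 by 2 -> R1=(0,2,0,0) value=2
Op 4: merge R2<->R3 -> R2=(0,0,0,5) R3=(0,0,0,5)
Op 5: merge R0<->R2 -> R0=(0,0,0,5) R2=(0,0,0,5)
Op 6: inc R0 by 4 -> R0=(4,0,0,5) value=9
Op 7: inc R2 by 4 -> R2=(0,0,4,5) value=9
Op 8: inc R2 by 4 -> R2=(0,0,8,5) value=13
Op 9: inc R3 by 5 -> R3=(0,0,0,10) value=10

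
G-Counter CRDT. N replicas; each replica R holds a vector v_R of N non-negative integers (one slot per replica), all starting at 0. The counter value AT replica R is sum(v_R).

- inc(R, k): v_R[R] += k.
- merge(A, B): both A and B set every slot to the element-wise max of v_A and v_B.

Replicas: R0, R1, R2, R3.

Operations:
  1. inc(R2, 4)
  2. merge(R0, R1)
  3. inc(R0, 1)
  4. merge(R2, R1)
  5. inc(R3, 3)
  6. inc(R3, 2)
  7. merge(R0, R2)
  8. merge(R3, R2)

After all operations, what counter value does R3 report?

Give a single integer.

Answer: 10

Derivation:
Op 1: inc R2 by 4 -> R2=(0,0,4,0) value=4
Op 2: merge R0<->R1 -> R0=(0,0,0,0) R1=(0,0,0,0)
Op 3: inc R0 by 1 -> R0=(1,0,0,0) value=1
Op 4: merge R2<->R1 -> R2=(0,0,4,0) R1=(0,0,4,0)
Op 5: inc R3 by 3 -> R3=(0,0,0,3) value=3
Op 6: inc R3 by 2 -> R3=(0,0,0,5) value=5
Op 7: merge R0<->R2 -> R0=(1,0,4,0) R2=(1,0,4,0)
Op 8: merge R3<->R2 -> R3=(1,0,4,5) R2=(1,0,4,5)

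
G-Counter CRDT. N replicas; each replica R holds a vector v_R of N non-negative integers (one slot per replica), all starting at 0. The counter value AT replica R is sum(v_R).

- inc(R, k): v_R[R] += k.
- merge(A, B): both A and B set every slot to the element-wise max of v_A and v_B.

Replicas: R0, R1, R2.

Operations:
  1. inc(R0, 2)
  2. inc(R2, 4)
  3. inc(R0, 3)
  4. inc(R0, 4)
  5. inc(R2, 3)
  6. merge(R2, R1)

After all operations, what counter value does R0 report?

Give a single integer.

Op 1: inc R0 by 2 -> R0=(2,0,0) value=2
Op 2: inc R2 by 4 -> R2=(0,0,4) value=4
Op 3: inc R0 by 3 -> R0=(5,0,0) value=5
Op 4: inc R0 by 4 -> R0=(9,0,0) value=9
Op 5: inc R2 by 3 -> R2=(0,0,7) value=7
Op 6: merge R2<->R1 -> R2=(0,0,7) R1=(0,0,7)

Answer: 9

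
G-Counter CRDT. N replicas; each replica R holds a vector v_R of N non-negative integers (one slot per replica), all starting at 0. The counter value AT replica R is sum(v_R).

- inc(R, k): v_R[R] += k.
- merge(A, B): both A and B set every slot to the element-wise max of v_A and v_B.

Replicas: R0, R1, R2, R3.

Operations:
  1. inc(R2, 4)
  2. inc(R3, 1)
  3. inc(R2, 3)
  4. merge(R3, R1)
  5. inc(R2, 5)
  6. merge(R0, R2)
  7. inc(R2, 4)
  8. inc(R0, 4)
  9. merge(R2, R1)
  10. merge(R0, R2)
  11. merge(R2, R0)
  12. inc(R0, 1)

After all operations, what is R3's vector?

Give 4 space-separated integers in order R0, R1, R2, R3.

Answer: 0 0 0 1

Derivation:
Op 1: inc R2 by 4 -> R2=(0,0,4,0) value=4
Op 2: inc R3 by 1 -> R3=(0,0,0,1) value=1
Op 3: inc R2 by 3 -> R2=(0,0,7,0) value=7
Op 4: merge R3<->R1 -> R3=(0,0,0,1) R1=(0,0,0,1)
Op 5: inc R2 by 5 -> R2=(0,0,12,0) value=12
Op 6: merge R0<->R2 -> R0=(0,0,12,0) R2=(0,0,12,0)
Op 7: inc R2 by 4 -> R2=(0,0,16,0) value=16
Op 8: inc R0 by 4 -> R0=(4,0,12,0) value=16
Op 9: merge R2<->R1 -> R2=(0,0,16,1) R1=(0,0,16,1)
Op 10: merge R0<->R2 -> R0=(4,0,16,1) R2=(4,0,16,1)
Op 11: merge R2<->R0 -> R2=(4,0,16,1) R0=(4,0,16,1)
Op 12: inc R0 by 1 -> R0=(5,0,16,1) value=22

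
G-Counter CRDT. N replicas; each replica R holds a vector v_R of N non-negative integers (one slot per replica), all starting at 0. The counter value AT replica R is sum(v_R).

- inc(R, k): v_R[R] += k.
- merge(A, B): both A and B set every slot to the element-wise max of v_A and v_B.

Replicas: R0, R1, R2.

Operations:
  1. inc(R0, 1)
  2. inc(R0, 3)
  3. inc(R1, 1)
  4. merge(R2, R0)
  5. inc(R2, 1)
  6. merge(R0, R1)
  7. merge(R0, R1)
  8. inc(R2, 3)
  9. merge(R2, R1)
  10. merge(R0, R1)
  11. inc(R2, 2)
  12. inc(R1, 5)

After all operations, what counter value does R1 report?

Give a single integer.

Answer: 14

Derivation:
Op 1: inc R0 by 1 -> R0=(1,0,0) value=1
Op 2: inc R0 by 3 -> R0=(4,0,0) value=4
Op 3: inc R1 by 1 -> R1=(0,1,0) value=1
Op 4: merge R2<->R0 -> R2=(4,0,0) R0=(4,0,0)
Op 5: inc R2 by 1 -> R2=(4,0,1) value=5
Op 6: merge R0<->R1 -> R0=(4,1,0) R1=(4,1,0)
Op 7: merge R0<->R1 -> R0=(4,1,0) R1=(4,1,0)
Op 8: inc R2 by 3 -> R2=(4,0,4) value=8
Op 9: merge R2<->R1 -> R2=(4,1,4) R1=(4,1,4)
Op 10: merge R0<->R1 -> R0=(4,1,4) R1=(4,1,4)
Op 11: inc R2 by 2 -> R2=(4,1,6) value=11
Op 12: inc R1 by 5 -> R1=(4,6,4) value=14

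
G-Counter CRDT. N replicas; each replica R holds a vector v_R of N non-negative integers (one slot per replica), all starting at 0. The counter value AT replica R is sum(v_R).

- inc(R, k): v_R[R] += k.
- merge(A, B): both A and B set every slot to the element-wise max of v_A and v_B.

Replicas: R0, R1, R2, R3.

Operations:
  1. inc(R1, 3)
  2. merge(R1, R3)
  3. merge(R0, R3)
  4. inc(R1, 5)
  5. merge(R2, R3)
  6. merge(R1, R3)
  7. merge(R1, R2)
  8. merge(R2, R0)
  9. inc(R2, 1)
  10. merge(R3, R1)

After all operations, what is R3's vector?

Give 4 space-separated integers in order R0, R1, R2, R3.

Answer: 0 8 0 0

Derivation:
Op 1: inc R1 by 3 -> R1=(0,3,0,0) value=3
Op 2: merge R1<->R3 -> R1=(0,3,0,0) R3=(0,3,0,0)
Op 3: merge R0<->R3 -> R0=(0,3,0,0) R3=(0,3,0,0)
Op 4: inc R1 by 5 -> R1=(0,8,0,0) value=8
Op 5: merge R2<->R3 -> R2=(0,3,0,0) R3=(0,3,0,0)
Op 6: merge R1<->R3 -> R1=(0,8,0,0) R3=(0,8,0,0)
Op 7: merge R1<->R2 -> R1=(0,8,0,0) R2=(0,8,0,0)
Op 8: merge R2<->R0 -> R2=(0,8,0,0) R0=(0,8,0,0)
Op 9: inc R2 by 1 -> R2=(0,8,1,0) value=9
Op 10: merge R3<->R1 -> R3=(0,8,0,0) R1=(0,8,0,0)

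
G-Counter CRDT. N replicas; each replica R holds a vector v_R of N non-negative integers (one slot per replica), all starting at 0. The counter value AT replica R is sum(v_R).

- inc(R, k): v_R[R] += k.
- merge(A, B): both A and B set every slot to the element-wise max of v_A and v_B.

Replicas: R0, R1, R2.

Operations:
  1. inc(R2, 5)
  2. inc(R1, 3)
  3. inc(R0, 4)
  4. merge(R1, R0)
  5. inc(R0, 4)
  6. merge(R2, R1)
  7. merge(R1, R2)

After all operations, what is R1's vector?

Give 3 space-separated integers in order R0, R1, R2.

Answer: 4 3 5

Derivation:
Op 1: inc R2 by 5 -> R2=(0,0,5) value=5
Op 2: inc R1 by 3 -> R1=(0,3,0) value=3
Op 3: inc R0 by 4 -> R0=(4,0,0) value=4
Op 4: merge R1<->R0 -> R1=(4,3,0) R0=(4,3,0)
Op 5: inc R0 by 4 -> R0=(8,3,0) value=11
Op 6: merge R2<->R1 -> R2=(4,3,5) R1=(4,3,5)
Op 7: merge R1<->R2 -> R1=(4,3,5) R2=(4,3,5)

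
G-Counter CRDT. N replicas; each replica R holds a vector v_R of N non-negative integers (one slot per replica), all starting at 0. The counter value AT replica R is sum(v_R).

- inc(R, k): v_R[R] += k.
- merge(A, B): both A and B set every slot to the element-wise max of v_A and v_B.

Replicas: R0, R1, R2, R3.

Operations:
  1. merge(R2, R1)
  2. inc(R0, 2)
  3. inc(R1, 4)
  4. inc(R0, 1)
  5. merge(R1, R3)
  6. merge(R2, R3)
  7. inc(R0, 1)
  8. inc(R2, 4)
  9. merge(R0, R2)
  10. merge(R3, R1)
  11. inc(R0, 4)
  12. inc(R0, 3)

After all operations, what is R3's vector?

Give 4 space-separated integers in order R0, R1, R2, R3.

Answer: 0 4 0 0

Derivation:
Op 1: merge R2<->R1 -> R2=(0,0,0,0) R1=(0,0,0,0)
Op 2: inc R0 by 2 -> R0=(2,0,0,0) value=2
Op 3: inc R1 by 4 -> R1=(0,4,0,0) value=4
Op 4: inc R0 by 1 -> R0=(3,0,0,0) value=3
Op 5: merge R1<->R3 -> R1=(0,4,0,0) R3=(0,4,0,0)
Op 6: merge R2<->R3 -> R2=(0,4,0,0) R3=(0,4,0,0)
Op 7: inc R0 by 1 -> R0=(4,0,0,0) value=4
Op 8: inc R2 by 4 -> R2=(0,4,4,0) value=8
Op 9: merge R0<->R2 -> R0=(4,4,4,0) R2=(4,4,4,0)
Op 10: merge R3<->R1 -> R3=(0,4,0,0) R1=(0,4,0,0)
Op 11: inc R0 by 4 -> R0=(8,4,4,0) value=16
Op 12: inc R0 by 3 -> R0=(11,4,4,0) value=19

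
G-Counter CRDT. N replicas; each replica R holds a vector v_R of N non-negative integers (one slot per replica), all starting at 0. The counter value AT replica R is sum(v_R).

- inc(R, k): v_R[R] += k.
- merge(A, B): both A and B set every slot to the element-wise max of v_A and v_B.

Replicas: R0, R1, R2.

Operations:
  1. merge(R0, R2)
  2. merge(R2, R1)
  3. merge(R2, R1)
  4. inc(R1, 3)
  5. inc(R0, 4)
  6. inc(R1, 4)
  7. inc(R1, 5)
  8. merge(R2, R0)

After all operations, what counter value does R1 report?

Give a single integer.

Answer: 12

Derivation:
Op 1: merge R0<->R2 -> R0=(0,0,0) R2=(0,0,0)
Op 2: merge R2<->R1 -> R2=(0,0,0) R1=(0,0,0)
Op 3: merge R2<->R1 -> R2=(0,0,0) R1=(0,0,0)
Op 4: inc R1 by 3 -> R1=(0,3,0) value=3
Op 5: inc R0 by 4 -> R0=(4,0,0) value=4
Op 6: inc R1 by 4 -> R1=(0,7,0) value=7
Op 7: inc R1 by 5 -> R1=(0,12,0) value=12
Op 8: merge R2<->R0 -> R2=(4,0,0) R0=(4,0,0)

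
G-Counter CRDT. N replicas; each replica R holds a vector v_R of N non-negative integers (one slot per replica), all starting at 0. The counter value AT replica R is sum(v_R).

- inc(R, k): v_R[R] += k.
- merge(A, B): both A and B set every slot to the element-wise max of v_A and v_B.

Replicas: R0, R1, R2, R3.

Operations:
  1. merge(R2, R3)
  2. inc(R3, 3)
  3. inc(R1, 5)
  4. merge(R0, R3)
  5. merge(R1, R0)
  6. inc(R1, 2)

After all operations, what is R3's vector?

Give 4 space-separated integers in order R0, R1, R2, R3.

Answer: 0 0 0 3

Derivation:
Op 1: merge R2<->R3 -> R2=(0,0,0,0) R3=(0,0,0,0)
Op 2: inc R3 by 3 -> R3=(0,0,0,3) value=3
Op 3: inc R1 by 5 -> R1=(0,5,0,0) value=5
Op 4: merge R0<->R3 -> R0=(0,0,0,3) R3=(0,0,0,3)
Op 5: merge R1<->R0 -> R1=(0,5,0,3) R0=(0,5,0,3)
Op 6: inc R1 by 2 -> R1=(0,7,0,3) value=10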